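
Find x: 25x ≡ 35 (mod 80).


GCD(25, 80) = 5 divides 35
Divide: 5x ≡ 7 (mod 16)
x ≡ 11 (mod 16)


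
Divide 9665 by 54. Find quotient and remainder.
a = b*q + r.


9665 = 54 * 178 + 53
Check: 9612 + 53 = 9665

q = 178, r = 53


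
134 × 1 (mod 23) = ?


134 × 1 = 134
134 mod 23 = 19


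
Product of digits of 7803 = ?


7 × 8 × 0 × 3 = 0


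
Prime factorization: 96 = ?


96 / 2 = 48
48 / 2 = 24
24 / 2 = 12
12 / 2 = 6
6 / 2 = 3
3 / 3 = 1
96 = 2^5 × 3


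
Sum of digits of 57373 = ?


5 + 7 + 3 + 7 + 3 = 25


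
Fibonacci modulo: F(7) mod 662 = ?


F(k) mod 662 for k=1..7:
1, 1, 2, 3, 5, 8, 13
F(7) mod 662 = 13


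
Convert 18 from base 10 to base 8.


18 (base 10) = 18 (decimal)
18 (decimal) = 22 (base 8)


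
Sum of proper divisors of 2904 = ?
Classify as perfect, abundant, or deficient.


Proper divisors: 1, 2, 3, 4, 6, 8, 11, 12, 22, 24, 33, 44, 66, 88, 121, 132, 242, 264, 363, 484, 726, 968, 1452
Sum = 1 + 2 + 3 + 4 + 6 + 8 + 11 + 12 + 22 + 24 + 33 + 44 + 66 + 88 + 121 + 132 + 242 + 264 + 363 + 484 + 726 + 968 + 1452 = 5076
5076 > 2904 → abundant

s(2904) = 5076 (abundant)


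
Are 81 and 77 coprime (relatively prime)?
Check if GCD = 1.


Euclidean algorithm:
81 = 1 * 77 + 4
77 = 19 * 4 + 1
4 = 4 * 1 + 0
GCD(81, 77) = 1

Yes, coprime (GCD = 1)


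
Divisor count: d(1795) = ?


1795 = 5^1 × 359^1
d(1795) = (1+1) × (1+1) = 4

4 divisors


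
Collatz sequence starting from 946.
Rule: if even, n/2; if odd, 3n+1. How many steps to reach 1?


946 → 473 → 1420 → 710 → 355 → 1066 → 533 → 1600 → 800 → 400 → 200 → 100 → 50 → 25 → 76 → 38 → 19 → 58 → 29 → 88 → 44 → 22 → 11 → 34 → 17 → 52 → 26 → 13 → 40 → 20 → 10 → 5 → 16 → 8 → 4 → 2 → 1
Total steps = 36

36 steps


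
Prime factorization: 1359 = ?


1359 / 3 = 453
453 / 3 = 151
151 / 151 = 1
1359 = 3^2 × 151


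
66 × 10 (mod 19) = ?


66 × 10 = 660
660 mod 19 = 14


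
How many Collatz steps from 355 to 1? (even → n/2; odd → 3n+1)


355 → 1066 → 533 → 1600 → 800 → 400 → 200 → 100 → 50 → 25 → 76 → 38 → 19 → 58 → 29 → 88 → 44 → 22 → 11 → 34 → 17 → 52 → 26 → 13 → 40 → 20 → 10 → 5 → 16 → 8 → 4 → 2 → 1
Total steps = 32

32 steps


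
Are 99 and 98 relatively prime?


Euclidean algorithm:
99 = 1 * 98 + 1
98 = 98 * 1 + 0
GCD(99, 98) = 1

Yes, coprime (GCD = 1)


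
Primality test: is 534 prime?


534 / 2 = 267 (exact division)
534 is NOT prime.

No, 534 is not prime


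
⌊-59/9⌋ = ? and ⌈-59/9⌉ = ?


-59/9 = -6.5556
floor = -7
ceil = -6

floor = -7, ceil = -6


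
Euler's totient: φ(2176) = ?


2176 = 2^7 × 17
Prime factors: 2, 17
φ(2176) = 2176 × (1-1/2) × (1-1/17)
= 2176 × 1/2 × 16/17 = 1024

φ(2176) = 1024


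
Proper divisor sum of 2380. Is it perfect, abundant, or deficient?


Proper divisors: 1, 2, 4, 5, 7, 10, 14, 17, 20, 28, 34, 35, 68, 70, 85, 119, 140, 170, 238, 340, 476, 595, 1190
Sum = 1 + 2 + 4 + 5 + 7 + 10 + 14 + 17 + 20 + 28 + 34 + 35 + 68 + 70 + 85 + 119 + 140 + 170 + 238 + 340 + 476 + 595 + 1190 = 3668
3668 > 2380 → abundant

s(2380) = 3668 (abundant)


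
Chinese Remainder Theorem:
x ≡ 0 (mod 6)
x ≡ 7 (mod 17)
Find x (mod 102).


M = 6*17 = 102
M1 = M/6 = 17, M2 = M/17 = 6
M1^(-1) mod 6 = 5, M2^(-1) mod 17 = 3
x = 0*17*5 + 7*6*3 = 126
126 mod 102 = 24
Check: 24 mod 6 = 0 ✓, 24 mod 17 = 7 ✓

x ≡ 24 (mod 102)


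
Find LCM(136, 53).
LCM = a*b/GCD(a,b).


GCD(136, 53) = 1
LCM = 136*53/1 = 7208/1 = 7208

LCM = 7208


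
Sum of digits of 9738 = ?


9 + 7 + 3 + 8 = 27


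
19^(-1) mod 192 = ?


Use the extended Euclidean algorithm on (192, 19); each row r = 192*s + 19*t:
r=192, s=1, t=0
r=19, s=0, t=1
q=10: r=2, s=1, t=-10   [192*(1) + 19*(-10) = 2]
q=9: r=1, s=-9, t=91   [192*(-9) + 19*(91) = 1]
q=2: r=0, s=19, t=-192   [192*(19) + 19*(-192) = 0]
GCD = 1 with t = 91, so 19*(91) ≡ 1 (mod 192)
Inverse = 91 mod 192 = 91
Check: 19 * 91 = 1729 ≡ 1 (mod 192)

19^(-1) ≡ 91 (mod 192)


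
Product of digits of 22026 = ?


2 × 2 × 0 × 2 × 6 = 0


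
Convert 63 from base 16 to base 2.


63 (base 16) = 99 (decimal)
99 (decimal) = 1100011 (base 2)


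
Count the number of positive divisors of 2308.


2308 = 2^2 × 577^1
d(2308) = (2+1) × (1+1) = 6

6 divisors


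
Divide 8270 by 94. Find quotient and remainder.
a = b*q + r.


8270 = 94 * 87 + 92
Check: 8178 + 92 = 8270

q = 87, r = 92


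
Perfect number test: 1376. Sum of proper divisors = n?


Proper divisors of 1376: 1, 2, 4, 8, 16, 32, 43, 86, 172, 344, 688
Sum = 1 + 2 + 4 + 8 + 16 + 32 + 43 + 86 + 172 + 344 + 688 = 1396

No, 1376 is not perfect (1396 ≠ 1376)


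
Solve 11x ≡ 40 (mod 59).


GCD(11, 59) = 1, unique solution
a^(-1) mod 59 = 43
x = 43 * 40 mod 59 = 9

x ≡ 9 (mod 59)


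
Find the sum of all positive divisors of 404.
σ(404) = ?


Divisors of 404: 1, 2, 4, 101, 202, 404
Sum = 1 + 2 + 4 + 101 + 202 + 404 = 714

σ(404) = 714


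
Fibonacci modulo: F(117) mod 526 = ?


F(k) mod 526 for k=1..117:
1, 1, 2, 3, 5, 8, 13, 21, 34, 55, 89, 144, 233, 377, 84, 461, 19, 480, 499, 453, 426, 353, 253, 80, 333, 413, 220, 107, 327, 434, 235, 143, 378, 521, 373, 368, 215, 57, 272, 329, 75, 404, 479, 357, 310, 141, 451, 66, 517, 57, 48, 105, 153, 258, 411, 143, 28, 171, 199, 370, 43, 413, 456, 343, 273, 90, 363, 453, 290, 217, 507, 198, 179, 377, 30, 407, 437, 318, 229, 21, 250, 271, 521, 266, 261, 1, 262, 263, 525, 262, 261, 523, 258, 255, 513, 242, 229, 471, 174, 119, 293, 412, 179, 65, 244, 309, 27, 336, 363, 173, 10, 183, 193, 376, 43, 419, 462
F(117) mod 526 = 462


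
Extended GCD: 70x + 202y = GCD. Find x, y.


Tabular extended Euclidean (each row: r = 70*s + 202*t):
r=70, s=1, t=0
r=202, s=0, t=1
q=0: r=70, s=1, t=0   [70*(1) + 202*(0) = 70]
q=2: r=62, s=-2, t=1   [70*(-2) + 202*(1) = 62]
q=1: r=8, s=3, t=-1   [70*(3) + 202*(-1) = 8]
q=7: r=6, s=-23, t=8   [70*(-23) + 202*(8) = 6]
q=1: r=2, s=26, t=-9   [70*(26) + 202*(-9) = 2]
q=3: r=0, s=-101, t=35   [70*(-101) + 202*(35) = 0]
GCD = 2; from the row with r=2: x=26, y=-9
Check: 70*(26) + 202*(-9) = 1820 - 1818 = 2

GCD = 2, x = 26, y = -9


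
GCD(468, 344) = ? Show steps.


468 = 1 * 344 + 124
344 = 2 * 124 + 96
124 = 1 * 96 + 28
96 = 3 * 28 + 12
28 = 2 * 12 + 4
12 = 3 * 4 + 0
GCD = 4


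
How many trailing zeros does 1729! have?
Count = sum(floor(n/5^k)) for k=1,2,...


floor(1729/5) = 345
floor(1729/25) = 69
floor(1729/125) = 13
floor(1729/625) = 2
Total = 429

429 trailing zeros


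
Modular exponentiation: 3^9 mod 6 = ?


3^1 mod 6 = 3
3^2 mod 6 = 3
3^3 mod 6 = 3
3^4 mod 6 = 3
3^5 mod 6 = 3
3^6 mod 6 = 3
3^7 mod 6 = 3
3^8 mod 6 = 3
3^9 mod 6 = 3


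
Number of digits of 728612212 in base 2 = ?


728612212 in base 2 = 101011011011011011110101110100
Number of digits = 30

30 digits (base 2)


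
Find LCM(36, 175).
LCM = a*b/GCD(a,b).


GCD(36, 175) = 1
LCM = 36*175/1 = 6300/1 = 6300

LCM = 6300


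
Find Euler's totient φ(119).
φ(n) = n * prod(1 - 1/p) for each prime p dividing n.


119 = 7 × 17
Prime factors: 7, 17
φ(119) = 119 × (1-1/7) × (1-1/17)
= 119 × 6/7 × 16/17 = 96

φ(119) = 96


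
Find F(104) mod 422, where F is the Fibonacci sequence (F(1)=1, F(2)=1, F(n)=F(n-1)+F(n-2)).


F(k) mod 422 for k=1..104:
1, 1, 2, 3, 5, 8, 13, 21, 34, 55, 89, 144, 233, 377, 188, 143, 331, 52, 383, 13, 396, 409, 383, 370, 331, 279, 188, 45, 233, 278, 89, 367, 34, 401, 13, 414, 5, 419, 2, 421, 1, 0, 1, 1, 2, 3, 5, 8, 13, 21, 34, 55, 89, 144, 233, 377, 188, 143, 331, 52, 383, 13, 396, 409, 383, 370, 331, 279, 188, 45, 233, 278, 89, 367, 34, 401, 13, 414, 5, 419, 2, 421, 1, 0, 1, 1, 2, 3, 5, 8, 13, 21, 34, 55, 89, 144, 233, 377, 188, 143, 331, 52, 383, 13
F(104) mod 422 = 13


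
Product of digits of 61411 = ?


6 × 1 × 4 × 1 × 1 = 24


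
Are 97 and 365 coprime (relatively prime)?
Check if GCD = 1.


Euclidean algorithm:
365 = 3 * 97 + 74
97 = 1 * 74 + 23
74 = 3 * 23 + 5
23 = 4 * 5 + 3
5 = 1 * 3 + 2
3 = 1 * 2 + 1
2 = 2 * 1 + 0
GCD(97, 365) = 1

Yes, coprime (GCD = 1)


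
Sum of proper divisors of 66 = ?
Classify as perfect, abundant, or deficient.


Proper divisors: 1, 2, 3, 6, 11, 22, 33
Sum = 1 + 2 + 3 + 6 + 11 + 22 + 33 = 78
78 > 66 → abundant

s(66) = 78 (abundant)


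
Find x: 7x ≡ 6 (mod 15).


GCD(7, 15) = 1, unique solution
a^(-1) mod 15 = 13
x = 13 * 6 mod 15 = 3

x ≡ 3 (mod 15)


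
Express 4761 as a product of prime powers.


4761 / 3 = 1587
1587 / 3 = 529
529 / 23 = 23
23 / 23 = 1
4761 = 3^2 × 23^2


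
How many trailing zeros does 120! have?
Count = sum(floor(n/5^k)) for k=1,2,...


floor(120/5) = 24
floor(120/25) = 4
Total = 28

28 trailing zeros


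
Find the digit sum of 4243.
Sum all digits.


4 + 2 + 4 + 3 = 13


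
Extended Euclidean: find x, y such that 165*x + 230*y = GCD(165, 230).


Tabular extended Euclidean (each row: r = 165*s + 230*t):
r=165, s=1, t=0
r=230, s=0, t=1
q=0: r=165, s=1, t=0   [165*(1) + 230*(0) = 165]
q=1: r=65, s=-1, t=1   [165*(-1) + 230*(1) = 65]
q=2: r=35, s=3, t=-2   [165*(3) + 230*(-2) = 35]
q=1: r=30, s=-4, t=3   [165*(-4) + 230*(3) = 30]
q=1: r=5, s=7, t=-5   [165*(7) + 230*(-5) = 5]
q=6: r=0, s=-46, t=33   [165*(-46) + 230*(33) = 0]
GCD = 5; from the row with r=5: x=7, y=-5
Check: 165*(7) + 230*(-5) = 1155 - 1150 = 5

GCD = 5, x = 7, y = -5


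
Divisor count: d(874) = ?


874 = 2^1 × 19^1 × 23^1
d(874) = (1+1) × (1+1) × (1+1) = 8

8 divisors


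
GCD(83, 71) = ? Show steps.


83 = 1 * 71 + 12
71 = 5 * 12 + 11
12 = 1 * 11 + 1
11 = 11 * 1 + 0
GCD = 1


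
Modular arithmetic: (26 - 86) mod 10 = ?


26 - 86 = -60
-60 mod 10 = 0


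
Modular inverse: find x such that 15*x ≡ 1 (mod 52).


Use the extended Euclidean algorithm on (52, 15); each row r = 52*s + 15*t:
r=52, s=1, t=0
r=15, s=0, t=1
q=3: r=7, s=1, t=-3   [52*(1) + 15*(-3) = 7]
q=2: r=1, s=-2, t=7   [52*(-2) + 15*(7) = 1]
q=7: r=0, s=15, t=-52   [52*(15) + 15*(-52) = 0]
GCD = 1 with t = 7, so 15*(7) ≡ 1 (mod 52)
Inverse = 7 mod 52 = 7
Check: 15 * 7 = 105 ≡ 1 (mod 52)

15^(-1) ≡ 7 (mod 52)


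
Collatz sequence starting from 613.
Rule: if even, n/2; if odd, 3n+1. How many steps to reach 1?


613 → 1840 → 920 → 460 → 230 → 115 → 346 → 173 → 520 → 260 → 130 → 65 → 196 → 98 → 49 → 148 → 74 → 37 → 112 → 56 → 28 → 14 → 7 → 22 → 11 → 34 → 17 → 52 → 26 → 13 → 40 → 20 → 10 → 5 → 16 → 8 → 4 → 2 → 1
Total steps = 38

38 steps


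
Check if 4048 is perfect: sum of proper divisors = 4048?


Proper divisors of 4048: 1, 2, 4, 8, 11, 16, 22, 23, 44, 46, 88, 92, 176, 184, 253, 368, 506, 1012, 2024
Sum = 1 + 2 + 4 + 8 + 11 + 16 + 22 + 23 + 44 + 46 + 88 + 92 + 176 + 184 + 253 + 368 + 506 + 1012 + 2024 = 4880

No, 4048 is not perfect (4880 ≠ 4048)


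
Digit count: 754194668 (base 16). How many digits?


754194668 in base 16 = 2CF418EC
Number of digits = 8

8 digits (base 16)


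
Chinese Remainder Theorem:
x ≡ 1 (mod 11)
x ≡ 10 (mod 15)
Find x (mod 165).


M = 11*15 = 165
M1 = M/11 = 15, M2 = M/15 = 11
M1^(-1) mod 11 = 3, M2^(-1) mod 15 = 11
x = 1*15*3 + 10*11*11 = 1255
1255 mod 165 = 100
Check: 100 mod 11 = 1 ✓, 100 mod 15 = 10 ✓

x ≡ 100 (mod 165)


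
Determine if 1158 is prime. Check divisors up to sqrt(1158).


1158 / 2 = 579 (exact division)
1158 is NOT prime.

No, 1158 is not prime


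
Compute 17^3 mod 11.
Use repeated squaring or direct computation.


17^1 mod 11 = 6
17^2 mod 11 = 3
17^3 mod 11 = 7


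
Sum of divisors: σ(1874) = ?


Divisors of 1874: 1, 2, 937, 1874
Sum = 1 + 2 + 937 + 1874 = 2814

σ(1874) = 2814


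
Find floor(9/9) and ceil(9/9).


9/9 = 1.0000
floor = 1
ceil = 1

floor = 1, ceil = 1


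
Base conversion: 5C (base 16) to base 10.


5C (base 16) = 92 (decimal)
92 (decimal) = 92 (base 10)


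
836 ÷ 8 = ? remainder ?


836 = 8 * 104 + 4
Check: 832 + 4 = 836

q = 104, r = 4


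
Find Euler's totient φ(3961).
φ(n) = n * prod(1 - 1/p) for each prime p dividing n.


3961 = 17 × 233
Prime factors: 17, 233
φ(3961) = 3961 × (1-1/17) × (1-1/233)
= 3961 × 16/17 × 232/233 = 3712

φ(3961) = 3712


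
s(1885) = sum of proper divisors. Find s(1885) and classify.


Proper divisors: 1, 5, 13, 29, 65, 145, 377
Sum = 1 + 5 + 13 + 29 + 65 + 145 + 377 = 635
635 < 1885 → deficient

s(1885) = 635 (deficient)


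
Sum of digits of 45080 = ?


4 + 5 + 0 + 8 + 0 = 17


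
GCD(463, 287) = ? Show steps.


463 = 1 * 287 + 176
287 = 1 * 176 + 111
176 = 1 * 111 + 65
111 = 1 * 65 + 46
65 = 1 * 46 + 19
46 = 2 * 19 + 8
19 = 2 * 8 + 3
8 = 2 * 3 + 2
3 = 1 * 2 + 1
2 = 2 * 1 + 0
GCD = 1


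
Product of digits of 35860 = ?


3 × 5 × 8 × 6 × 0 = 0


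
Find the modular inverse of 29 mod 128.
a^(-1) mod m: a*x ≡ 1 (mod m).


Use the extended Euclidean algorithm on (128, 29); each row r = 128*s + 29*t:
r=128, s=1, t=0
r=29, s=0, t=1
q=4: r=12, s=1, t=-4   [128*(1) + 29*(-4) = 12]
q=2: r=5, s=-2, t=9   [128*(-2) + 29*(9) = 5]
q=2: r=2, s=5, t=-22   [128*(5) + 29*(-22) = 2]
q=2: r=1, s=-12, t=53   [128*(-12) + 29*(53) = 1]
q=2: r=0, s=29, t=-128   [128*(29) + 29*(-128) = 0]
GCD = 1 with t = 53, so 29*(53) ≡ 1 (mod 128)
Inverse = 53 mod 128 = 53
Check: 29 * 53 = 1537 ≡ 1 (mod 128)

29^(-1) ≡ 53 (mod 128)


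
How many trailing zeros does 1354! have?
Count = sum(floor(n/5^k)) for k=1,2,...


floor(1354/5) = 270
floor(1354/25) = 54
floor(1354/125) = 10
floor(1354/625) = 2
Total = 336

336 trailing zeros


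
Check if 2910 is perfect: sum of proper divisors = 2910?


Proper divisors of 2910: 1, 2, 3, 5, 6, 10, 15, 30, 97, 194, 291, 485, 582, 970, 1455
Sum = 1 + 2 + 3 + 5 + 6 + 10 + 15 + 30 + 97 + 194 + 291 + 485 + 582 + 970 + 1455 = 4146

No, 2910 is not perfect (4146 ≠ 2910)


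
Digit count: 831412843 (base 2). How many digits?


831412843 in base 2 = 110001100011100101101001101011
Number of digits = 30

30 digits (base 2)


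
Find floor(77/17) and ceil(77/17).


77/17 = 4.5294
floor = 4
ceil = 5

floor = 4, ceil = 5


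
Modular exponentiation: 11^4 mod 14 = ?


11^1 mod 14 = 11
11^2 mod 14 = 9
11^3 mod 14 = 1
11^4 mod 14 = 11


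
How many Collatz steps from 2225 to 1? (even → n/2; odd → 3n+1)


2225 → 6676 → 3338 → 1669 → 5008 → 2504 → 1252 → 626 → 313 → 940 → 470 → 235 → 706 → 353 → 1060 → 530 → 265 → 796 → 398 → 199 → 598 → 299 → 898 → 449 → 1348 → 674 → 337 → 1012 → 506 → 253 → 760 → 380 → 190 → 95 → 286 → 143 → 430 → 215 → 646 → 323 → 970 → 485 → 1456 → 728 → 364 → 182 → 91 → 274 → 137 → 412 → 206 → 103 → 310 → 155 → 466 → 233 → 700 → 350 → 175 → 526 → 263 → 790 → 395 → 1186 → 593 → 1780 → 890 → 445 → 1336 → 668 → 334 → 167 → 502 → 251 → 754 → 377 → 1132 → 566 → 283 → 850 → 425 → 1276 → 638 → 319 → 958 → 479 → 1438 → 719 → 2158 → 1079 → 3238 → 1619 → 4858 → 2429 → 7288 → 3644 → 1822 → 911 → 2734 → 1367 → 4102 → 2051 → 6154 → 3077 → 9232 → 4616 → 2308 → 1154 → 577 → 1732 → 866 → 433 → 1300 → 650 → 325 → 976 → 488 → 244 → 122 → 61 → 184 → 92 → 46 → 23 → 70 → 35 → 106 → 53 → 160 → 80 → 40 → 20 → 10 → 5 → 16 → 8 → 4 → 2 → 1
Total steps = 138

138 steps


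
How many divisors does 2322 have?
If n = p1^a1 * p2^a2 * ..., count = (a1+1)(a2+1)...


2322 = 2^1 × 3^3 × 43^1
d(2322) = (1+1) × (3+1) × (1+1) = 16

16 divisors


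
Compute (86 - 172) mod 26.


86 - 172 = -86
-86 mod 26 = 18


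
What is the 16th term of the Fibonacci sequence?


Sequence: 1, 1, 2, 3, 5, 8, 13, 21, 34, 55, 89, 144, 233, 377, 610, 987
F(16) = 987


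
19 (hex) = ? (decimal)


19 (base 16) = 25 (decimal)
25 (decimal) = 25 (base 10)


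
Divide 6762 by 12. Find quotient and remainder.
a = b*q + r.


6762 = 12 * 563 + 6
Check: 6756 + 6 = 6762

q = 563, r = 6


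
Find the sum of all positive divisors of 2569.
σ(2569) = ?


Divisors of 2569: 1, 7, 367, 2569
Sum = 1 + 7 + 367 + 2569 = 2944

σ(2569) = 2944


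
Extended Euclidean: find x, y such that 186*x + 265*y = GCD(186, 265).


Tabular extended Euclidean (each row: r = 186*s + 265*t):
r=186, s=1, t=0
r=265, s=0, t=1
q=0: r=186, s=1, t=0   [186*(1) + 265*(0) = 186]
q=1: r=79, s=-1, t=1   [186*(-1) + 265*(1) = 79]
q=2: r=28, s=3, t=-2   [186*(3) + 265*(-2) = 28]
q=2: r=23, s=-7, t=5   [186*(-7) + 265*(5) = 23]
q=1: r=5, s=10, t=-7   [186*(10) + 265*(-7) = 5]
q=4: r=3, s=-47, t=33   [186*(-47) + 265*(33) = 3]
q=1: r=2, s=57, t=-40   [186*(57) + 265*(-40) = 2]
q=1: r=1, s=-104, t=73   [186*(-104) + 265*(73) = 1]
q=2: r=0, s=265, t=-186   [186*(265) + 265*(-186) = 0]
GCD = 1; from the row with r=1: x=-104, y=73
Check: 186*(-104) + 265*(73) = -19344 + 19345 = 1

GCD = 1, x = -104, y = 73


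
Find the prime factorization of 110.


110 / 2 = 55
55 / 5 = 11
11 / 11 = 1
110 = 2 × 5 × 11


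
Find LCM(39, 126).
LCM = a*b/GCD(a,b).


GCD(39, 126) = 3
LCM = 39*126/3 = 4914/3 = 1638

LCM = 1638


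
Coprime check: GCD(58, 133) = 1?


Euclidean algorithm:
133 = 2 * 58 + 17
58 = 3 * 17 + 7
17 = 2 * 7 + 3
7 = 2 * 3 + 1
3 = 3 * 1 + 0
GCD(58, 133) = 1

Yes, coprime (GCD = 1)


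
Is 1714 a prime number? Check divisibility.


1714 / 2 = 857 (exact division)
1714 is NOT prime.

No, 1714 is not prime


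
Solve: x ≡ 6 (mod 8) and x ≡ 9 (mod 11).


M = 8*11 = 88
M1 = M/8 = 11, M2 = M/11 = 8
M1^(-1) mod 8 = 3, M2^(-1) mod 11 = 7
x = 6*11*3 + 9*8*7 = 702
702 mod 88 = 86
Check: 86 mod 8 = 6 ✓, 86 mod 11 = 9 ✓

x ≡ 86 (mod 88)


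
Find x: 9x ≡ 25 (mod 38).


GCD(9, 38) = 1, unique solution
a^(-1) mod 38 = 17
x = 17 * 25 mod 38 = 7

x ≡ 7 (mod 38)


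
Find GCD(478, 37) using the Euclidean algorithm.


478 = 12 * 37 + 34
37 = 1 * 34 + 3
34 = 11 * 3 + 1
3 = 3 * 1 + 0
GCD = 1


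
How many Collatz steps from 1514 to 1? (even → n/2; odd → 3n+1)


1514 → 757 → 2272 → 1136 → 568 → 284 → 142 → 71 → 214 → 107 → 322 → 161 → 484 → 242 → 121 → 364 → 182 → 91 → 274 → 137 → 412 → 206 → 103 → 310 → 155 → 466 → 233 → 700 → 350 → 175 → 526 → 263 → 790 → 395 → 1186 → 593 → 1780 → 890 → 445 → 1336 → 668 → 334 → 167 → 502 → 251 → 754 → 377 → 1132 → 566 → 283 → 850 → 425 → 1276 → 638 → 319 → 958 → 479 → 1438 → 719 → 2158 → 1079 → 3238 → 1619 → 4858 → 2429 → 7288 → 3644 → 1822 → 911 → 2734 → 1367 → 4102 → 2051 → 6154 → 3077 → 9232 → 4616 → 2308 → 1154 → 577 → 1732 → 866 → 433 → 1300 → 650 → 325 → 976 → 488 → 244 → 122 → 61 → 184 → 92 → 46 → 23 → 70 → 35 → 106 → 53 → 160 → 80 → 40 → 20 → 10 → 5 → 16 → 8 → 4 → 2 → 1
Total steps = 109

109 steps


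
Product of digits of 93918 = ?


9 × 3 × 9 × 1 × 8 = 1944


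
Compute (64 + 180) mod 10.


64 + 180 = 244
244 mod 10 = 4


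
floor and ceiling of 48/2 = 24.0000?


48/2 = 24.0000
floor = 24
ceil = 24

floor = 24, ceil = 24


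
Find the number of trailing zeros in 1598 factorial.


floor(1598/5) = 319
floor(1598/25) = 63
floor(1598/125) = 12
floor(1598/625) = 2
Total = 396

396 trailing zeros


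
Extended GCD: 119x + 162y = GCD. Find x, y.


Tabular extended Euclidean (each row: r = 119*s + 162*t):
r=119, s=1, t=0
r=162, s=0, t=1
q=0: r=119, s=1, t=0   [119*(1) + 162*(0) = 119]
q=1: r=43, s=-1, t=1   [119*(-1) + 162*(1) = 43]
q=2: r=33, s=3, t=-2   [119*(3) + 162*(-2) = 33]
q=1: r=10, s=-4, t=3   [119*(-4) + 162*(3) = 10]
q=3: r=3, s=15, t=-11   [119*(15) + 162*(-11) = 3]
q=3: r=1, s=-49, t=36   [119*(-49) + 162*(36) = 1]
q=3: r=0, s=162, t=-119   [119*(162) + 162*(-119) = 0]
GCD = 1; from the row with r=1: x=-49, y=36
Check: 119*(-49) + 162*(36) = -5831 + 5832 = 1

GCD = 1, x = -49, y = 36


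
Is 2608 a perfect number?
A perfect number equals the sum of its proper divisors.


Proper divisors of 2608: 1, 2, 4, 8, 16, 163, 326, 652, 1304
Sum = 1 + 2 + 4 + 8 + 16 + 163 + 326 + 652 + 1304 = 2476

No, 2608 is not perfect (2476 ≠ 2608)


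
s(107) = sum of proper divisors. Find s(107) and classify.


Proper divisors: 1
Sum = 1 = 1
1 < 107 → deficient

s(107) = 1 (deficient)


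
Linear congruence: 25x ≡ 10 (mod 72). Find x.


GCD(25, 72) = 1, unique solution
a^(-1) mod 72 = 49
x = 49 * 10 mod 72 = 58

x ≡ 58 (mod 72)


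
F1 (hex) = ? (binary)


F1 (base 16) = 241 (decimal)
241 (decimal) = 11110001 (base 2)


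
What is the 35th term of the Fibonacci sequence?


Sequence: 1, 1, 2, 3, 5, 8, 13, 21, 34, 55, 89, 144, 233, 377, 610, 987, 1597, 2584, 4181, 6765, 10946, 17711, 28657, 46368, 75025, 121393, 196418, 317811, 514229, 832040, 1346269, 2178309, 3524578, 5702887, 9227465
F(35) = 9227465


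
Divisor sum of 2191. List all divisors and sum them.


Divisors of 2191: 1, 7, 313, 2191
Sum = 1 + 7 + 313 + 2191 = 2512

σ(2191) = 2512


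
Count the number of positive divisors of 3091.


3091 = 11^1 × 281^1
d(3091) = (1+1) × (1+1) = 4

4 divisors


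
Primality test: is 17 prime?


Check divisors up to sqrt(17) = 4.1231
No divisors found.
17 is prime.

Yes, 17 is prime


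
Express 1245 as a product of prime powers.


1245 / 3 = 415
415 / 5 = 83
83 / 83 = 1
1245 = 3 × 5 × 83


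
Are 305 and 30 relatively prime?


Euclidean algorithm:
305 = 10 * 30 + 5
30 = 6 * 5 + 0
GCD(305, 30) = 5

No, not coprime (GCD = 5)


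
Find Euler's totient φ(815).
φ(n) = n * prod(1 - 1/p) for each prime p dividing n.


815 = 5 × 163
Prime factors: 5, 163
φ(815) = 815 × (1-1/5) × (1-1/163)
= 815 × 4/5 × 162/163 = 648

φ(815) = 648


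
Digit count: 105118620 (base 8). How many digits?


105118620 in base 8 = 620775634
Number of digits = 9

9 digits (base 8)


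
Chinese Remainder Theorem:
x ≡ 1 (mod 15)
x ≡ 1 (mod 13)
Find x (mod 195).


M = 15*13 = 195
M1 = M/15 = 13, M2 = M/13 = 15
M1^(-1) mod 15 = 7, M2^(-1) mod 13 = 7
x = 1*13*7 + 1*15*7 = 196
196 mod 195 = 1
Check: 1 mod 15 = 1 ✓, 1 mod 13 = 1 ✓

x ≡ 1 (mod 195)


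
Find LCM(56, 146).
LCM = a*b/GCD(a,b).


GCD(56, 146) = 2
LCM = 56*146/2 = 8176/2 = 4088

LCM = 4088


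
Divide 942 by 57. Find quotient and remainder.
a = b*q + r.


942 = 57 * 16 + 30
Check: 912 + 30 = 942

q = 16, r = 30


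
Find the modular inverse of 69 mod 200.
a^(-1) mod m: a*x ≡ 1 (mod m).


Use the extended Euclidean algorithm on (200, 69); each row r = 200*s + 69*t:
r=200, s=1, t=0
r=69, s=0, t=1
q=2: r=62, s=1, t=-2   [200*(1) + 69*(-2) = 62]
q=1: r=7, s=-1, t=3   [200*(-1) + 69*(3) = 7]
q=8: r=6, s=9, t=-26   [200*(9) + 69*(-26) = 6]
q=1: r=1, s=-10, t=29   [200*(-10) + 69*(29) = 1]
q=6: r=0, s=69, t=-200   [200*(69) + 69*(-200) = 0]
GCD = 1 with t = 29, so 69*(29) ≡ 1 (mod 200)
Inverse = 29 mod 200 = 29
Check: 69 * 29 = 2001 ≡ 1 (mod 200)

69^(-1) ≡ 29 (mod 200)


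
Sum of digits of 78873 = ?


7 + 8 + 8 + 7 + 3 = 33


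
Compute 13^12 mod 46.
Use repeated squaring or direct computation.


13^1 mod 46 = 13
13^2 mod 46 = 31
13^3 mod 46 = 35
13^4 mod 46 = 41
13^5 mod 46 = 27
13^6 mod 46 = 29
13^7 mod 46 = 9
13^8 mod 46 = 25
13^9 mod 46 = 3
13^10 mod 46 = 39
13^11 mod 46 = 1
13^12 mod 46 = 13


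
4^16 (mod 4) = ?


4^1 mod 4 = 0
4^2 mod 4 = 0
4^3 mod 4 = 0
4^4 mod 4 = 0
4^5 mod 4 = 0
4^6 mod 4 = 0
4^7 mod 4 = 0
4^8 mod 4 = 0
4^9 mod 4 = 0
4^10 mod 4 = 0
4^11 mod 4 = 0
4^12 mod 4 = 0
4^13 mod 4 = 0
4^14 mod 4 = 0
4^15 mod 4 = 0
4^16 mod 4 = 0


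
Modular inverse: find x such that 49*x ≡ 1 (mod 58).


Use the extended Euclidean algorithm on (58, 49); each row r = 58*s + 49*t:
r=58, s=1, t=0
r=49, s=0, t=1
q=1: r=9, s=1, t=-1   [58*(1) + 49*(-1) = 9]
q=5: r=4, s=-5, t=6   [58*(-5) + 49*(6) = 4]
q=2: r=1, s=11, t=-13   [58*(11) + 49*(-13) = 1]
q=4: r=0, s=-49, t=58   [58*(-49) + 49*(58) = 0]
GCD = 1 with t = -13, so 49*(-13) ≡ 1 (mod 58)
Inverse = -13 mod 58 = 45
Check: 49 * 45 = 2205 ≡ 1 (mod 58)

49^(-1) ≡ 45 (mod 58)


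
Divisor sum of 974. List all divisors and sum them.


Divisors of 974: 1, 2, 487, 974
Sum = 1 + 2 + 487 + 974 = 1464

σ(974) = 1464


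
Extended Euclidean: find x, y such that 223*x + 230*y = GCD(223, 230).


Tabular extended Euclidean (each row: r = 223*s + 230*t):
r=223, s=1, t=0
r=230, s=0, t=1
q=0: r=223, s=1, t=0   [223*(1) + 230*(0) = 223]
q=1: r=7, s=-1, t=1   [223*(-1) + 230*(1) = 7]
q=31: r=6, s=32, t=-31   [223*(32) + 230*(-31) = 6]
q=1: r=1, s=-33, t=32   [223*(-33) + 230*(32) = 1]
q=6: r=0, s=230, t=-223   [223*(230) + 230*(-223) = 0]
GCD = 1; from the row with r=1: x=-33, y=32
Check: 223*(-33) + 230*(32) = -7359 + 7360 = 1

GCD = 1, x = -33, y = 32


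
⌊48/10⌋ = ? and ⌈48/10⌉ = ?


48/10 = 4.8000
floor = 4
ceil = 5

floor = 4, ceil = 5


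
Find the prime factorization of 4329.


4329 / 3 = 1443
1443 / 3 = 481
481 / 13 = 37
37 / 37 = 1
4329 = 3^2 × 13 × 37


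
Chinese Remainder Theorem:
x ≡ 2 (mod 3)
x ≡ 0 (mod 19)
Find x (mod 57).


M = 3*19 = 57
M1 = M/3 = 19, M2 = M/19 = 3
M1^(-1) mod 3 = 1, M2^(-1) mod 19 = 13
x = 2*19*1 + 0*3*13 = 38
38 mod 57 = 38
Check: 38 mod 3 = 2 ✓, 38 mod 19 = 0 ✓

x ≡ 38 (mod 57)


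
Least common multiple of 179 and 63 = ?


GCD(179, 63) = 1
LCM = 179*63/1 = 11277/1 = 11277

LCM = 11277


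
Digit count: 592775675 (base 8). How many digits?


592775675 in base 8 = 4325204773
Number of digits = 10

10 digits (base 8)


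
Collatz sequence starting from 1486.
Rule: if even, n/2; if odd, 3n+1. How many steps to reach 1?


1486 → 743 → 2230 → 1115 → 3346 → 1673 → 5020 → 2510 → 1255 → 3766 → 1883 → 5650 → 2825 → 8476 → 4238 → 2119 → 6358 → 3179 → 9538 → 4769 → 14308 → 7154 → 3577 → 10732 → 5366 → 2683 → 8050 → 4025 → 12076 → 6038 → 3019 → 9058 → 4529 → 13588 → 6794 → 3397 → 10192 → 5096 → 2548 → 1274 → 637 → 1912 → 956 → 478 → 239 → 718 → 359 → 1078 → 539 → 1618 → 809 → 2428 → 1214 → 607 → 1822 → 911 → 2734 → 1367 → 4102 → 2051 → 6154 → 3077 → 9232 → 4616 → 2308 → 1154 → 577 → 1732 → 866 → 433 → 1300 → 650 → 325 → 976 → 488 → 244 → 122 → 61 → 184 → 92 → 46 → 23 → 70 → 35 → 106 → 53 → 160 → 80 → 40 → 20 → 10 → 5 → 16 → 8 → 4 → 2 → 1
Total steps = 96

96 steps


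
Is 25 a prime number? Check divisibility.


25 / 5 = 5 (exact division)
25 is NOT prime.

No, 25 is not prime


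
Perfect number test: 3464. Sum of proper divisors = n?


Proper divisors of 3464: 1, 2, 4, 8, 433, 866, 1732
Sum = 1 + 2 + 4 + 8 + 433 + 866 + 1732 = 3046

No, 3464 is not perfect (3046 ≠ 3464)


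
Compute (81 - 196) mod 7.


81 - 196 = -115
-115 mod 7 = 4


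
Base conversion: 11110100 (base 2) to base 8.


11110100 (base 2) = 244 (decimal)
244 (decimal) = 364 (base 8)


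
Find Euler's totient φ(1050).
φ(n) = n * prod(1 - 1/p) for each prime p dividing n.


1050 = 2 × 3 × 5^2 × 7
Prime factors: 2, 3, 5, 7
φ(1050) = 1050 × (1-1/2) × (1-1/3) × (1-1/5) × (1-1/7)
= 1050 × 1/2 × 2/3 × 4/5 × 6/7 = 240

φ(1050) = 240


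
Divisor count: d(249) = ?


249 = 3^1 × 83^1
d(249) = (1+1) × (1+1) = 4

4 divisors


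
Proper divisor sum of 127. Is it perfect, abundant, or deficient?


Proper divisors: 1
Sum = 1 = 1
1 < 127 → deficient

s(127) = 1 (deficient)


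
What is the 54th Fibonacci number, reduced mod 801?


F(k) mod 801 for k=1..54:
1, 1, 2, 3, 5, 8, 13, 21, 34, 55, 89, 144, 233, 377, 610, 186, 796, 181, 176, 357, 533, 89, 622, 711, 532, 442, 173, 615, 788, 602, 589, 390, 178, 568, 746, 513, 458, 170, 628, 798, 625, 622, 446, 267, 713, 179, 91, 270, 361, 631, 191, 21, 212, 233
F(54) mod 801 = 233


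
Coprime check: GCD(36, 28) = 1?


Euclidean algorithm:
36 = 1 * 28 + 8
28 = 3 * 8 + 4
8 = 2 * 4 + 0
GCD(36, 28) = 4

No, not coprime (GCD = 4)


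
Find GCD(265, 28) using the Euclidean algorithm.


265 = 9 * 28 + 13
28 = 2 * 13 + 2
13 = 6 * 2 + 1
2 = 2 * 1 + 0
GCD = 1


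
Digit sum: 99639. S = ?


9 + 9 + 6 + 3 + 9 = 36


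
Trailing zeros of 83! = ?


floor(83/5) = 16
floor(83/25) = 3
Total = 19

19 trailing zeros


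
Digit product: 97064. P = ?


9 × 7 × 0 × 6 × 4 = 0


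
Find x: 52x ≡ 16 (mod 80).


GCD(52, 80) = 4 divides 16
Divide: 13x ≡ 4 (mod 20)
x ≡ 8 (mod 20)


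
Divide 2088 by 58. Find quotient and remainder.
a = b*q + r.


2088 = 58 * 36 + 0
Check: 2088 + 0 = 2088

q = 36, r = 0


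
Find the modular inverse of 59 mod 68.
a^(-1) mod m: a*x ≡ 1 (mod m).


Use the extended Euclidean algorithm on (68, 59); each row r = 68*s + 59*t:
r=68, s=1, t=0
r=59, s=0, t=1
q=1: r=9, s=1, t=-1   [68*(1) + 59*(-1) = 9]
q=6: r=5, s=-6, t=7   [68*(-6) + 59*(7) = 5]
q=1: r=4, s=7, t=-8   [68*(7) + 59*(-8) = 4]
q=1: r=1, s=-13, t=15   [68*(-13) + 59*(15) = 1]
q=4: r=0, s=59, t=-68   [68*(59) + 59*(-68) = 0]
GCD = 1 with t = 15, so 59*(15) ≡ 1 (mod 68)
Inverse = 15 mod 68 = 15
Check: 59 * 15 = 885 ≡ 1 (mod 68)

59^(-1) ≡ 15 (mod 68)


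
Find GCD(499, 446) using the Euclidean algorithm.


499 = 1 * 446 + 53
446 = 8 * 53 + 22
53 = 2 * 22 + 9
22 = 2 * 9 + 4
9 = 2 * 4 + 1
4 = 4 * 1 + 0
GCD = 1


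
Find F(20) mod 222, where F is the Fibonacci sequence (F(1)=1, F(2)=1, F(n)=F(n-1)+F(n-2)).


F(k) mod 222 for k=1..20:
1, 1, 2, 3, 5, 8, 13, 21, 34, 55, 89, 144, 11, 155, 166, 99, 43, 142, 185, 105
F(20) mod 222 = 105


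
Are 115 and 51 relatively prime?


Euclidean algorithm:
115 = 2 * 51 + 13
51 = 3 * 13 + 12
13 = 1 * 12 + 1
12 = 12 * 1 + 0
GCD(115, 51) = 1

Yes, coprime (GCD = 1)


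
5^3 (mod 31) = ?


5^1 mod 31 = 5
5^2 mod 31 = 25
5^3 mod 31 = 1


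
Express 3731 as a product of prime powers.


3731 / 7 = 533
533 / 13 = 41
41 / 41 = 1
3731 = 7 × 13 × 41


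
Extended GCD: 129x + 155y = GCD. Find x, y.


Tabular extended Euclidean (each row: r = 129*s + 155*t):
r=129, s=1, t=0
r=155, s=0, t=1
q=0: r=129, s=1, t=0   [129*(1) + 155*(0) = 129]
q=1: r=26, s=-1, t=1   [129*(-1) + 155*(1) = 26]
q=4: r=25, s=5, t=-4   [129*(5) + 155*(-4) = 25]
q=1: r=1, s=-6, t=5   [129*(-6) + 155*(5) = 1]
q=25: r=0, s=155, t=-129   [129*(155) + 155*(-129) = 0]
GCD = 1; from the row with r=1: x=-6, y=5
Check: 129*(-6) + 155*(5) = -774 + 775 = 1

GCD = 1, x = -6, y = 5


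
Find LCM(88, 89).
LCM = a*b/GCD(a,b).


GCD(88, 89) = 1
LCM = 88*89/1 = 7832/1 = 7832

LCM = 7832


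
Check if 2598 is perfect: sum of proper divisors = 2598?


Proper divisors of 2598: 1, 2, 3, 6, 433, 866, 1299
Sum = 1 + 2 + 3 + 6 + 433 + 866 + 1299 = 2610

No, 2598 is not perfect (2610 ≠ 2598)


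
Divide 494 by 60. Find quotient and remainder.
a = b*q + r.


494 = 60 * 8 + 14
Check: 480 + 14 = 494

q = 8, r = 14


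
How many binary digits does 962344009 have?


962344009 in base 2 = 111001010111000011010001001001
Number of digits = 30

30 digits (base 2)


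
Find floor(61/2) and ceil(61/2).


61/2 = 30.5000
floor = 30
ceil = 31

floor = 30, ceil = 31


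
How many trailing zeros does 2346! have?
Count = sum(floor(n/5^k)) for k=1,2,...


floor(2346/5) = 469
floor(2346/25) = 93
floor(2346/125) = 18
floor(2346/625) = 3
Total = 583

583 trailing zeros


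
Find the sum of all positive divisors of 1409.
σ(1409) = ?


Divisors of 1409: 1, 1409
Sum = 1 + 1409 = 1410

σ(1409) = 1410


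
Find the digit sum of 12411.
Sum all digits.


1 + 2 + 4 + 1 + 1 = 9


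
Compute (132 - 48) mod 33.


132 - 48 = 84
84 mod 33 = 18


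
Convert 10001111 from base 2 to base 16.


10001111 (base 2) = 143 (decimal)
143 (decimal) = 8F (base 16)


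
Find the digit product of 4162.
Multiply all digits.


4 × 1 × 6 × 2 = 48


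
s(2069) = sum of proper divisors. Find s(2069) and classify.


Proper divisors: 1
Sum = 1 = 1
1 < 2069 → deficient

s(2069) = 1 (deficient)


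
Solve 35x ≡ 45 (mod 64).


GCD(35, 64) = 1, unique solution
a^(-1) mod 64 = 11
x = 11 * 45 mod 64 = 47

x ≡ 47 (mod 64)


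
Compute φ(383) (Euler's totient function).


383 = 383
Prime factors: 383
φ(383) = 383 × (1-1/383)
= 383 × 382/383 = 382

φ(383) = 382


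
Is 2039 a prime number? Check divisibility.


Check divisors up to sqrt(2039) = 45.1553
No divisors found.
2039 is prime.

Yes, 2039 is prime


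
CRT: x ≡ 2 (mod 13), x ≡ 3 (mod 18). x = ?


M = 13*18 = 234
M1 = M/13 = 18, M2 = M/18 = 13
M1^(-1) mod 13 = 8, M2^(-1) mod 18 = 7
x = 2*18*8 + 3*13*7 = 561
561 mod 234 = 93
Check: 93 mod 13 = 2 ✓, 93 mod 18 = 3 ✓

x ≡ 93 (mod 234)


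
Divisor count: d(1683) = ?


1683 = 3^2 × 11^1 × 17^1
d(1683) = (2+1) × (1+1) × (1+1) = 12

12 divisors


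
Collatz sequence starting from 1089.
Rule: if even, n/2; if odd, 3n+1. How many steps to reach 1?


1089 → 3268 → 1634 → 817 → 2452 → 1226 → 613 → 1840 → 920 → 460 → 230 → 115 → 346 → 173 → 520 → 260 → 130 → 65 → 196 → 98 → 49 → 148 → 74 → 37 → 112 → 56 → 28 → 14 → 7 → 22 → 11 → 34 → 17 → 52 → 26 → 13 → 40 → 20 → 10 → 5 → 16 → 8 → 4 → 2 → 1
Total steps = 44

44 steps


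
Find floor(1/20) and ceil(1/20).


1/20 = 0.0500
floor = 0
ceil = 1

floor = 0, ceil = 1


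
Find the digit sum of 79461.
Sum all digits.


7 + 9 + 4 + 6 + 1 = 27


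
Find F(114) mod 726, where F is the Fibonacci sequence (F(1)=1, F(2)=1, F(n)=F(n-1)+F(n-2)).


F(k) mod 726 for k=1..114:
1, 1, 2, 3, 5, 8, 13, 21, 34, 55, 89, 144, 233, 377, 610, 261, 145, 406, 551, 231, 56, 287, 343, 630, 247, 151, 398, 549, 221, 44, 265, 309, 574, 157, 5, 162, 167, 329, 496, 99, 595, 694, 563, 531, 368, 173, 541, 714, 529, 517, 320, 111, 431, 542, 247, 63, 310, 373, 683, 330, 287, 617, 178, 69, 247, 316, 563, 153, 716, 143, 133, 276, 409, 685, 368, 327, 695, 296, 265, 561, 100, 661, 35, 696, 5, 701, 706, 681, 661, 616, 551, 441, 266, 707, 247, 228, 475, 703, 452, 429, 155, 584, 13, 597, 610, 481, 365, 120, 485, 605, 364, 243, 607, 124
F(114) mod 726 = 124


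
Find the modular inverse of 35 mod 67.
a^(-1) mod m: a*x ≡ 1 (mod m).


Use the extended Euclidean algorithm on (67, 35); each row r = 67*s + 35*t:
r=67, s=1, t=0
r=35, s=0, t=1
q=1: r=32, s=1, t=-1   [67*(1) + 35*(-1) = 32]
q=1: r=3, s=-1, t=2   [67*(-1) + 35*(2) = 3]
q=10: r=2, s=11, t=-21   [67*(11) + 35*(-21) = 2]
q=1: r=1, s=-12, t=23   [67*(-12) + 35*(23) = 1]
q=2: r=0, s=35, t=-67   [67*(35) + 35*(-67) = 0]
GCD = 1 with t = 23, so 35*(23) ≡ 1 (mod 67)
Inverse = 23 mod 67 = 23
Check: 35 * 23 = 805 ≡ 1 (mod 67)

35^(-1) ≡ 23 (mod 67)


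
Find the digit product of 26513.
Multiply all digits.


2 × 6 × 5 × 1 × 3 = 180


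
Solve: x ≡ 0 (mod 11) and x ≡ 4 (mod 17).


M = 11*17 = 187
M1 = M/11 = 17, M2 = M/17 = 11
M1^(-1) mod 11 = 2, M2^(-1) mod 17 = 14
x = 0*17*2 + 4*11*14 = 616
616 mod 187 = 55
Check: 55 mod 11 = 0 ✓, 55 mod 17 = 4 ✓

x ≡ 55 (mod 187)


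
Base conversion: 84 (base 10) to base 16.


84 (base 10) = 84 (decimal)
84 (decimal) = 54 (base 16)


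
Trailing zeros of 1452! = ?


floor(1452/5) = 290
floor(1452/25) = 58
floor(1452/125) = 11
floor(1452/625) = 2
Total = 361

361 trailing zeros


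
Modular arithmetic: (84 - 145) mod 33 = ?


84 - 145 = -61
-61 mod 33 = 5


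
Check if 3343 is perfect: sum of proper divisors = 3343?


Proper divisors of 3343: 1
Sum = 1 = 1

No, 3343 is not perfect (1 ≠ 3343)


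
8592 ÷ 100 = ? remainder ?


8592 = 100 * 85 + 92
Check: 8500 + 92 = 8592

q = 85, r = 92


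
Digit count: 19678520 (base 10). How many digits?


19678520 has 8 digits in base 10
floor(log10(19678520)) + 1 = floor(7.2940) + 1 = 8

8 digits (base 10)


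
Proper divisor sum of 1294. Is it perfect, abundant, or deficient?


Proper divisors: 1, 2, 647
Sum = 1 + 2 + 647 = 650
650 < 1294 → deficient

s(1294) = 650 (deficient)


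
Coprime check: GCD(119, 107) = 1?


Euclidean algorithm:
119 = 1 * 107 + 12
107 = 8 * 12 + 11
12 = 1 * 11 + 1
11 = 11 * 1 + 0
GCD(119, 107) = 1

Yes, coprime (GCD = 1)


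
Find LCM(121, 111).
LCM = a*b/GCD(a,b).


GCD(121, 111) = 1
LCM = 121*111/1 = 13431/1 = 13431

LCM = 13431


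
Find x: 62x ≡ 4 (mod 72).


GCD(62, 72) = 2 divides 4
Divide: 31x ≡ 2 (mod 36)
x ≡ 14 (mod 36)


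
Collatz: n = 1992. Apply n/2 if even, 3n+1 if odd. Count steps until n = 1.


1992 → 996 → 498 → 249 → 748 → 374 → 187 → 562 → 281 → 844 → 422 → 211 → 634 → 317 → 952 → 476 → 238 → 119 → 358 → 179 → 538 → 269 → 808 → 404 → 202 → 101 → 304 → 152 → 76 → 38 → 19 → 58 → 29 → 88 → 44 → 22 → 11 → 34 → 17 → 52 → 26 → 13 → 40 → 20 → 10 → 5 → 16 → 8 → 4 → 2 → 1
Total steps = 50

50 steps


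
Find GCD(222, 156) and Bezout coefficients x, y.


Tabular extended Euclidean (each row: r = 222*s + 156*t):
r=222, s=1, t=0
r=156, s=0, t=1
q=1: r=66, s=1, t=-1   [222*(1) + 156*(-1) = 66]
q=2: r=24, s=-2, t=3   [222*(-2) + 156*(3) = 24]
q=2: r=18, s=5, t=-7   [222*(5) + 156*(-7) = 18]
q=1: r=6, s=-7, t=10   [222*(-7) + 156*(10) = 6]
q=3: r=0, s=26, t=-37   [222*(26) + 156*(-37) = 0]
GCD = 6; from the row with r=6: x=-7, y=10
Check: 222*(-7) + 156*(10) = -1554 + 1560 = 6

GCD = 6, x = -7, y = 10


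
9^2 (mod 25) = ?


9^1 mod 25 = 9
9^2 mod 25 = 6


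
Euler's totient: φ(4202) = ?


4202 = 2 × 11 × 191
Prime factors: 2, 11, 191
φ(4202) = 4202 × (1-1/2) × (1-1/11) × (1-1/191)
= 4202 × 1/2 × 10/11 × 190/191 = 1900

φ(4202) = 1900


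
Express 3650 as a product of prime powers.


3650 / 2 = 1825
1825 / 5 = 365
365 / 5 = 73
73 / 73 = 1
3650 = 2 × 5^2 × 73


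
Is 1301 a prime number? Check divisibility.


Check divisors up to sqrt(1301) = 36.0694
No divisors found.
1301 is prime.

Yes, 1301 is prime


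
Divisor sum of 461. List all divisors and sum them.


Divisors of 461: 1, 461
Sum = 1 + 461 = 462

σ(461) = 462


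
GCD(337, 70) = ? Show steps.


337 = 4 * 70 + 57
70 = 1 * 57 + 13
57 = 4 * 13 + 5
13 = 2 * 5 + 3
5 = 1 * 3 + 2
3 = 1 * 2 + 1
2 = 2 * 1 + 0
GCD = 1


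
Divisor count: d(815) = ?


815 = 5^1 × 163^1
d(815) = (1+1) × (1+1) = 4

4 divisors


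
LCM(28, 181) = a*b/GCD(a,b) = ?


GCD(28, 181) = 1
LCM = 28*181/1 = 5068/1 = 5068

LCM = 5068


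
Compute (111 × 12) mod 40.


111 × 12 = 1332
1332 mod 40 = 12


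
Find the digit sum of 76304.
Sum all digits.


7 + 6 + 3 + 0 + 4 = 20


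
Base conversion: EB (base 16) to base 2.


EB (base 16) = 235 (decimal)
235 (decimal) = 11101011 (base 2)


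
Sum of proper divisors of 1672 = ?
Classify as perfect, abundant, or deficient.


Proper divisors: 1, 2, 4, 8, 11, 19, 22, 38, 44, 76, 88, 152, 209, 418, 836
Sum = 1 + 2 + 4 + 8 + 11 + 19 + 22 + 38 + 44 + 76 + 88 + 152 + 209 + 418 + 836 = 1928
1928 > 1672 → abundant

s(1672) = 1928 (abundant)


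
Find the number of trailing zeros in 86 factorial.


floor(86/5) = 17
floor(86/25) = 3
Total = 20

20 trailing zeros


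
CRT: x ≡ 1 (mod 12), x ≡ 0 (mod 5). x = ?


M = 12*5 = 60
M1 = M/12 = 5, M2 = M/5 = 12
M1^(-1) mod 12 = 5, M2^(-1) mod 5 = 3
x = 1*5*5 + 0*12*3 = 25
25 mod 60 = 25
Check: 25 mod 12 = 1 ✓, 25 mod 5 = 0 ✓

x ≡ 25 (mod 60)
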